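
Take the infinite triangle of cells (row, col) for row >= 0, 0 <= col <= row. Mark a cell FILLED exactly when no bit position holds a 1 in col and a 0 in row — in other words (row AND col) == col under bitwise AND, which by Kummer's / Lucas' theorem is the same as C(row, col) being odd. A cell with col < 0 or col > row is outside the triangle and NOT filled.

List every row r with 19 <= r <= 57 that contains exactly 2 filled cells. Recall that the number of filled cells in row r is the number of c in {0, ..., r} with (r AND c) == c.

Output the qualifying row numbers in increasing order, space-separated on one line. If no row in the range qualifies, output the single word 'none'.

Row r has 2^popcount(r) filled cells, so we need popcount(r) = log2(2) = 1.
Scan r = 19..57 and keep those with exactly 1 one-bits:
r=19=10011 popcount=3 -> skip
r=20=10100 popcount=2 -> skip
r=21=10101 popcount=3 -> skip
r=22=10110 popcount=3 -> skip
r=23=10111 popcount=4 -> skip
r=24=11000 popcount=2 -> skip
r=25=11001 popcount=3 -> skip
r=26=11010 popcount=3 -> skip
r=27=11011 popcount=4 -> skip
r=28=11100 popcount=3 -> skip
r=29=11101 popcount=4 -> skip
r=30=11110 popcount=4 -> skip
r=31=11111 popcount=5 -> skip
r=32=100000 popcount=1 -> KEEP
r=33=100001 popcount=2 -> skip
r=34=100010 popcount=2 -> skip
r=35=100011 popcount=3 -> skip
r=36=100100 popcount=2 -> skip
r=37=100101 popcount=3 -> skip
r=38=100110 popcount=3 -> skip
r=39=100111 popcount=4 -> skip
r=40=101000 popcount=2 -> skip
r=41=101001 popcount=3 -> skip
r=42=101010 popcount=3 -> skip
r=43=101011 popcount=4 -> skip
r=44=101100 popcount=3 -> skip
r=45=101101 popcount=4 -> skip
r=46=101110 popcount=4 -> skip
r=47=101111 popcount=5 -> skip
r=48=110000 popcount=2 -> skip
r=49=110001 popcount=3 -> skip
r=50=110010 popcount=3 -> skip
r=51=110011 popcount=4 -> skip
r=52=110100 popcount=3 -> skip
r=53=110101 popcount=4 -> skip
r=54=110110 popcount=4 -> skip
r=55=110111 popcount=5 -> skip
r=56=111000 popcount=3 -> skip
r=57=111001 popcount=4 -> skip
Kept rows: 32

Answer: 32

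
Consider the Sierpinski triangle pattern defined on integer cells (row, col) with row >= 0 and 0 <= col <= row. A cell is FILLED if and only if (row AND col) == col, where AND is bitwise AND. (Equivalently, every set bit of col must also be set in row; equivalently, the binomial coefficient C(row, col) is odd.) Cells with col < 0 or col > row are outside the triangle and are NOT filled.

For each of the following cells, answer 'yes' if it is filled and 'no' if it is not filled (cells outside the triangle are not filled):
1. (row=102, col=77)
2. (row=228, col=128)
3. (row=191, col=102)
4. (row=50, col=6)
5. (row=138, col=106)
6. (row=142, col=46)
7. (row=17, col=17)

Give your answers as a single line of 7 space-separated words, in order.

(102,77): row=0b1100110, col=0b1001101, row AND col = 0b1000100 = 68; 68 != 77 -> empty
(228,128): row=0b11100100, col=0b10000000, row AND col = 0b10000000 = 128; 128 == 128 -> filled
(191,102): row=0b10111111, col=0b1100110, row AND col = 0b100110 = 38; 38 != 102 -> empty
(50,6): row=0b110010, col=0b110, row AND col = 0b10 = 2; 2 != 6 -> empty
(138,106): row=0b10001010, col=0b1101010, row AND col = 0b1010 = 10; 10 != 106 -> empty
(142,46): row=0b10001110, col=0b101110, row AND col = 0b1110 = 14; 14 != 46 -> empty
(17,17): row=0b10001, col=0b10001, row AND col = 0b10001 = 17; 17 == 17 -> filled

Answer: no yes no no no no yes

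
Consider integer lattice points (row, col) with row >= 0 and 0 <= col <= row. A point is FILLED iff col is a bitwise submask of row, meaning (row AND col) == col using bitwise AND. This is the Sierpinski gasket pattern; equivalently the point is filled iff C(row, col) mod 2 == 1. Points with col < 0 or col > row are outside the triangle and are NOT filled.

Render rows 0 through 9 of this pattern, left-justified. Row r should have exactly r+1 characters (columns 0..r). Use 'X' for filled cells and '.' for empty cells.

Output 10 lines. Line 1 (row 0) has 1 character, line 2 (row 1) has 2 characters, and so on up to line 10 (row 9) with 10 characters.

Answer: X
XX
X.X
XXXX
X...X
XX..XX
X.X.X.X
XXXXXXXX
X.......X
XX......XX

Derivation:
r0=0: X
r1=1: XX
r2=10: X.X
r3=11: XXXX
r4=100: X...X
r5=101: XX..XX
r6=110: X.X.X.X
r7=111: XXXXXXXX
r8=1000: X.......X
r9=1001: XX......XX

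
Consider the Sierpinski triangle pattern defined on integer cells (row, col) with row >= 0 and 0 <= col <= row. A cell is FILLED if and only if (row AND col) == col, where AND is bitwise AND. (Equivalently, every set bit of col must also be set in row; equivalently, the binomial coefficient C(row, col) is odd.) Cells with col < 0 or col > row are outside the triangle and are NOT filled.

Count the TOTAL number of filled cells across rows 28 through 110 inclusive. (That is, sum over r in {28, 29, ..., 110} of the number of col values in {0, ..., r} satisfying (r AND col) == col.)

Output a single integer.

Answer: 1304

Derivation:
r28=11100 pc3: +8 =8
r29=11101 pc4: +16 =24
r30=11110 pc4: +16 =40
r31=11111 pc5: +32 =72
r32=100000 pc1: +2 =74
r33=100001 pc2: +4 =78
r34=100010 pc2: +4 =82
r35=100011 pc3: +8 =90
r36=100100 pc2: +4 =94
r37=100101 pc3: +8 =102
r38=100110 pc3: +8 =110
r39=100111 pc4: +16 =126
r40=101000 pc2: +4 =130
r41=101001 pc3: +8 =138
r42=101010 pc3: +8 =146
r43=101011 pc4: +16 =162
r44=101100 pc3: +8 =170
r45=101101 pc4: +16 =186
r46=101110 pc4: +16 =202
r47=101111 pc5: +32 =234
r48=110000 pc2: +4 =238
r49=110001 pc3: +8 =246
r50=110010 pc3: +8 =254
r51=110011 pc4: +16 =270
r52=110100 pc3: +8 =278
r53=110101 pc4: +16 =294
r54=110110 pc4: +16 =310
r55=110111 pc5: +32 =342
r56=111000 pc3: +8 =350
r57=111001 pc4: +16 =366
r58=111010 pc4: +16 =382
r59=111011 pc5: +32 =414
r60=111100 pc4: +16 =430
r61=111101 pc5: +32 =462
r62=111110 pc5: +32 =494
r63=111111 pc6: +64 =558
r64=1000000 pc1: +2 =560
r65=1000001 pc2: +4 =564
r66=1000010 pc2: +4 =568
r67=1000011 pc3: +8 =576
r68=1000100 pc2: +4 =580
r69=1000101 pc3: +8 =588
r70=1000110 pc3: +8 =596
r71=1000111 pc4: +16 =612
r72=1001000 pc2: +4 =616
r73=1001001 pc3: +8 =624
r74=1001010 pc3: +8 =632
r75=1001011 pc4: +16 =648
r76=1001100 pc3: +8 =656
r77=1001101 pc4: +16 =672
r78=1001110 pc4: +16 =688
r79=1001111 pc5: +32 =720
r80=1010000 pc2: +4 =724
r81=1010001 pc3: +8 =732
r82=1010010 pc3: +8 =740
r83=1010011 pc4: +16 =756
r84=1010100 pc3: +8 =764
r85=1010101 pc4: +16 =780
r86=1010110 pc4: +16 =796
r87=1010111 pc5: +32 =828
r88=1011000 pc3: +8 =836
r89=1011001 pc4: +16 =852
r90=1011010 pc4: +16 =868
r91=1011011 pc5: +32 =900
r92=1011100 pc4: +16 =916
r93=1011101 pc5: +32 =948
r94=1011110 pc5: +32 =980
r95=1011111 pc6: +64 =1044
r96=1100000 pc2: +4 =1048
r97=1100001 pc3: +8 =1056
r98=1100010 pc3: +8 =1064
r99=1100011 pc4: +16 =1080
r100=1100100 pc3: +8 =1088
r101=1100101 pc4: +16 =1104
r102=1100110 pc4: +16 =1120
r103=1100111 pc5: +32 =1152
r104=1101000 pc3: +8 =1160
r105=1101001 pc4: +16 =1176
r106=1101010 pc4: +16 =1192
r107=1101011 pc5: +32 =1224
r108=1101100 pc4: +16 =1240
r109=1101101 pc5: +32 =1272
r110=1101110 pc5: +32 =1304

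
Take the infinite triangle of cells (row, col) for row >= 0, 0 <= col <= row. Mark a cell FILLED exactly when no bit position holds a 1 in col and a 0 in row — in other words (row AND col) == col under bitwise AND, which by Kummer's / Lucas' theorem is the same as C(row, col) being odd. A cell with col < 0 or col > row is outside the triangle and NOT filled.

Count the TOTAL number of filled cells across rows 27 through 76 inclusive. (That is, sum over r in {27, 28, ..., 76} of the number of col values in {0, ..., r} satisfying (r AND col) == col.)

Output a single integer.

r27=11011 pc4: +16 =16
r28=11100 pc3: +8 =24
r29=11101 pc4: +16 =40
r30=11110 pc4: +16 =56
r31=11111 pc5: +32 =88
r32=100000 pc1: +2 =90
r33=100001 pc2: +4 =94
r34=100010 pc2: +4 =98
r35=100011 pc3: +8 =106
r36=100100 pc2: +4 =110
r37=100101 pc3: +8 =118
r38=100110 pc3: +8 =126
r39=100111 pc4: +16 =142
r40=101000 pc2: +4 =146
r41=101001 pc3: +8 =154
r42=101010 pc3: +8 =162
r43=101011 pc4: +16 =178
r44=101100 pc3: +8 =186
r45=101101 pc4: +16 =202
r46=101110 pc4: +16 =218
r47=101111 pc5: +32 =250
r48=110000 pc2: +4 =254
r49=110001 pc3: +8 =262
r50=110010 pc3: +8 =270
r51=110011 pc4: +16 =286
r52=110100 pc3: +8 =294
r53=110101 pc4: +16 =310
r54=110110 pc4: +16 =326
r55=110111 pc5: +32 =358
r56=111000 pc3: +8 =366
r57=111001 pc4: +16 =382
r58=111010 pc4: +16 =398
r59=111011 pc5: +32 =430
r60=111100 pc4: +16 =446
r61=111101 pc5: +32 =478
r62=111110 pc5: +32 =510
r63=111111 pc6: +64 =574
r64=1000000 pc1: +2 =576
r65=1000001 pc2: +4 =580
r66=1000010 pc2: +4 =584
r67=1000011 pc3: +8 =592
r68=1000100 pc2: +4 =596
r69=1000101 pc3: +8 =604
r70=1000110 pc3: +8 =612
r71=1000111 pc4: +16 =628
r72=1001000 pc2: +4 =632
r73=1001001 pc3: +8 =640
r74=1001010 pc3: +8 =648
r75=1001011 pc4: +16 =664
r76=1001100 pc3: +8 =672

Answer: 672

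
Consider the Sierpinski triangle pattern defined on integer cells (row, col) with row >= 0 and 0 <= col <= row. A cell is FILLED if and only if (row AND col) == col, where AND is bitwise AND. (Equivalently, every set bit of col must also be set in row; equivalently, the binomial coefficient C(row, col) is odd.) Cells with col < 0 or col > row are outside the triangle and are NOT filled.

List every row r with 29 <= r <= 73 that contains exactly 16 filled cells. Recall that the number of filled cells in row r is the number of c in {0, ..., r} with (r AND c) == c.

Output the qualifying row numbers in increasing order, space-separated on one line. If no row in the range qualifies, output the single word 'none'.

Answer: 29 30 39 43 45 46 51 53 54 57 58 60 71

Derivation:
Row r has 2^popcount(r) filled cells, so we need popcount(r) = log2(16) = 4.
Scan r = 29..73 and keep those with exactly 4 one-bits:
r=29=11101 popcount=4 -> KEEP
r=30=11110 popcount=4 -> KEEP
r=31=11111 popcount=5 -> skip
r=32=100000 popcount=1 -> skip
r=33=100001 popcount=2 -> skip
r=34=100010 popcount=2 -> skip
r=35=100011 popcount=3 -> skip
r=36=100100 popcount=2 -> skip
r=37=100101 popcount=3 -> skip
r=38=100110 popcount=3 -> skip
r=39=100111 popcount=4 -> KEEP
r=40=101000 popcount=2 -> skip
r=41=101001 popcount=3 -> skip
r=42=101010 popcount=3 -> skip
r=43=101011 popcount=4 -> KEEP
r=44=101100 popcount=3 -> skip
r=45=101101 popcount=4 -> KEEP
r=46=101110 popcount=4 -> KEEP
r=47=101111 popcount=5 -> skip
r=48=110000 popcount=2 -> skip
r=49=110001 popcount=3 -> skip
r=50=110010 popcount=3 -> skip
r=51=110011 popcount=4 -> KEEP
r=52=110100 popcount=3 -> skip
r=53=110101 popcount=4 -> KEEP
r=54=110110 popcount=4 -> KEEP
r=55=110111 popcount=5 -> skip
r=56=111000 popcount=3 -> skip
r=57=111001 popcount=4 -> KEEP
r=58=111010 popcount=4 -> KEEP
r=59=111011 popcount=5 -> skip
r=60=111100 popcount=4 -> KEEP
r=61=111101 popcount=5 -> skip
r=62=111110 popcount=5 -> skip
r=63=111111 popcount=6 -> skip
r=64=1000000 popcount=1 -> skip
r=65=1000001 popcount=2 -> skip
r=66=1000010 popcount=2 -> skip
r=67=1000011 popcount=3 -> skip
r=68=1000100 popcount=2 -> skip
r=69=1000101 popcount=3 -> skip
r=70=1000110 popcount=3 -> skip
r=71=1000111 popcount=4 -> KEEP
r=72=1001000 popcount=2 -> skip
r=73=1001001 popcount=3 -> skip
Kept rows: 29 30 39 43 45 46 51 53 54 57 58 60 71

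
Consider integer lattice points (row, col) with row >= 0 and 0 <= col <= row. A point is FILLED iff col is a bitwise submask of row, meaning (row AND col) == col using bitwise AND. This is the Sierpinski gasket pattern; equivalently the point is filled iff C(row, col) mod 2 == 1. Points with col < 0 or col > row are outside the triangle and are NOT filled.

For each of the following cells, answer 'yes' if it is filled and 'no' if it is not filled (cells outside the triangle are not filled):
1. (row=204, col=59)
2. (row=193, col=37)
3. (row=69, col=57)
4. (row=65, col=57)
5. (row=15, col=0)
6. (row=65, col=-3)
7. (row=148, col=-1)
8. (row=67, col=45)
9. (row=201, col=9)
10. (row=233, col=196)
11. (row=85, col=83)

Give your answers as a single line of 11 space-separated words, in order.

Answer: no no no no yes no no no yes no no

Derivation:
(204,59): row=0b11001100, col=0b111011, row AND col = 0b1000 = 8; 8 != 59 -> empty
(193,37): row=0b11000001, col=0b100101, row AND col = 0b1 = 1; 1 != 37 -> empty
(69,57): row=0b1000101, col=0b111001, row AND col = 0b1 = 1; 1 != 57 -> empty
(65,57): row=0b1000001, col=0b111001, row AND col = 0b1 = 1; 1 != 57 -> empty
(15,0): row=0b1111, col=0b0, row AND col = 0b0 = 0; 0 == 0 -> filled
(65,-3): col outside [0, 65] -> not filled
(148,-1): col outside [0, 148] -> not filled
(67,45): row=0b1000011, col=0b101101, row AND col = 0b1 = 1; 1 != 45 -> empty
(201,9): row=0b11001001, col=0b1001, row AND col = 0b1001 = 9; 9 == 9 -> filled
(233,196): row=0b11101001, col=0b11000100, row AND col = 0b11000000 = 192; 192 != 196 -> empty
(85,83): row=0b1010101, col=0b1010011, row AND col = 0b1010001 = 81; 81 != 83 -> empty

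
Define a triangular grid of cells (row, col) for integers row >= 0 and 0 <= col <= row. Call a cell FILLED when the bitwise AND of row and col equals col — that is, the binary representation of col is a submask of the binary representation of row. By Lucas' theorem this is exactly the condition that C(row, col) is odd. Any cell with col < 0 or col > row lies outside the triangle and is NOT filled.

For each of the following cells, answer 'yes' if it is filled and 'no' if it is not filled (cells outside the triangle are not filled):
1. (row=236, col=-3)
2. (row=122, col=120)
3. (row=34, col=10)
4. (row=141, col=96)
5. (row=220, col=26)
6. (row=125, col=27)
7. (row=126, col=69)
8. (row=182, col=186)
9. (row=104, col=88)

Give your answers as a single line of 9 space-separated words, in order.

(236,-3): col outside [0, 236] -> not filled
(122,120): row=0b1111010, col=0b1111000, row AND col = 0b1111000 = 120; 120 == 120 -> filled
(34,10): row=0b100010, col=0b1010, row AND col = 0b10 = 2; 2 != 10 -> empty
(141,96): row=0b10001101, col=0b1100000, row AND col = 0b0 = 0; 0 != 96 -> empty
(220,26): row=0b11011100, col=0b11010, row AND col = 0b11000 = 24; 24 != 26 -> empty
(125,27): row=0b1111101, col=0b11011, row AND col = 0b11001 = 25; 25 != 27 -> empty
(126,69): row=0b1111110, col=0b1000101, row AND col = 0b1000100 = 68; 68 != 69 -> empty
(182,186): col outside [0, 182] -> not filled
(104,88): row=0b1101000, col=0b1011000, row AND col = 0b1001000 = 72; 72 != 88 -> empty

Answer: no yes no no no no no no no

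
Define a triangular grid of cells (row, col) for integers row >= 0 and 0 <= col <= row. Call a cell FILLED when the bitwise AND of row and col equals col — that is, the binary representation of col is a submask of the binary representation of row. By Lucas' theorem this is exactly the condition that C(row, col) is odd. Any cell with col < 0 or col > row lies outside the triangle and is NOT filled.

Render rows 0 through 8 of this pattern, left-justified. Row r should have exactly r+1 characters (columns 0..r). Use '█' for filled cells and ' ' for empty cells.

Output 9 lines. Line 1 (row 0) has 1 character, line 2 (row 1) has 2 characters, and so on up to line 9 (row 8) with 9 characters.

r0=0: █
r1=1: ██
r2=10: █ █
r3=11: ████
r4=100: █   █
r5=101: ██  ██
r6=110: █ █ █ █
r7=111: ████████
r8=1000: █       █

Answer: █
██
█ █
████
█   █
██  ██
█ █ █ █
████████
█       █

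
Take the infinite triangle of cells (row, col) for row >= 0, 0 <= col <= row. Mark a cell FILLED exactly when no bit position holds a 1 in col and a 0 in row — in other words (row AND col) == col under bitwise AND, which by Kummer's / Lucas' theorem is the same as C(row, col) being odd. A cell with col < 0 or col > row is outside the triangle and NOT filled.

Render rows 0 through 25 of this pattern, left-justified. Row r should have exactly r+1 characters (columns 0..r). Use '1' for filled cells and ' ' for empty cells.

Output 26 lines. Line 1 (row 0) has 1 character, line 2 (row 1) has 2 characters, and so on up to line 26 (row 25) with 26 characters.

Answer: 1
11
1 1
1111
1   1
11  11
1 1 1 1
11111111
1       1
11      11
1 1     1 1
1111    1111
1   1   1   1
11  11  11  11
1 1 1 1 1 1 1 1
1111111111111111
1               1
11              11
1 1             1 1
1111            1111
1   1           1   1
11  11          11  11
1 1 1 1         1 1 1 1
11111111        11111111
1       1       1       1
11      11      11      11

Derivation:
r0=0: 1
r1=1: 11
r2=10: 1 1
r3=11: 1111
r4=100: 1   1
r5=101: 11  11
r6=110: 1 1 1 1
r7=111: 11111111
r8=1000: 1       1
r9=1001: 11      11
r10=1010: 1 1     1 1
r11=1011: 1111    1111
r12=1100: 1   1   1   1
r13=1101: 11  11  11  11
r14=1110: 1 1 1 1 1 1 1 1
r15=1111: 1111111111111111
r16=10000: 1               1
r17=10001: 11              11
r18=10010: 1 1             1 1
r19=10011: 1111            1111
r20=10100: 1   1           1   1
r21=10101: 11  11          11  11
r22=10110: 1 1 1 1         1 1 1 1
r23=10111: 11111111        11111111
r24=11000: 1       1       1       1
r25=11001: 11      11      11      11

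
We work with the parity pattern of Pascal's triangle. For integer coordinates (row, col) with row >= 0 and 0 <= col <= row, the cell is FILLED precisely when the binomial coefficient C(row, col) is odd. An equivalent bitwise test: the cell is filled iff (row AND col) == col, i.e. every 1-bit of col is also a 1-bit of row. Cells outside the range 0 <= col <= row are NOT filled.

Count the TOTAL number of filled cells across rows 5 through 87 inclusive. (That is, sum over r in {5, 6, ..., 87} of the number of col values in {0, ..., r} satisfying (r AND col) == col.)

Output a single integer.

r5=101 pc2: +4 =4
r6=110 pc2: +4 =8
r7=111 pc3: +8 =16
r8=1000 pc1: +2 =18
r9=1001 pc2: +4 =22
r10=1010 pc2: +4 =26
r11=1011 pc3: +8 =34
r12=1100 pc2: +4 =38
r13=1101 pc3: +8 =46
r14=1110 pc3: +8 =54
r15=1111 pc4: +16 =70
r16=10000 pc1: +2 =72
r17=10001 pc2: +4 =76
r18=10010 pc2: +4 =80
r19=10011 pc3: +8 =88
r20=10100 pc2: +4 =92
r21=10101 pc3: +8 =100
r22=10110 pc3: +8 =108
r23=10111 pc4: +16 =124
r24=11000 pc2: +4 =128
r25=11001 pc3: +8 =136
r26=11010 pc3: +8 =144
r27=11011 pc4: +16 =160
r28=11100 pc3: +8 =168
r29=11101 pc4: +16 =184
r30=11110 pc4: +16 =200
r31=11111 pc5: +32 =232
r32=100000 pc1: +2 =234
r33=100001 pc2: +4 =238
r34=100010 pc2: +4 =242
r35=100011 pc3: +8 =250
r36=100100 pc2: +4 =254
r37=100101 pc3: +8 =262
r38=100110 pc3: +8 =270
r39=100111 pc4: +16 =286
r40=101000 pc2: +4 =290
r41=101001 pc3: +8 =298
r42=101010 pc3: +8 =306
r43=101011 pc4: +16 =322
r44=101100 pc3: +8 =330
r45=101101 pc4: +16 =346
r46=101110 pc4: +16 =362
r47=101111 pc5: +32 =394
r48=110000 pc2: +4 =398
r49=110001 pc3: +8 =406
r50=110010 pc3: +8 =414
r51=110011 pc4: +16 =430
r52=110100 pc3: +8 =438
r53=110101 pc4: +16 =454
r54=110110 pc4: +16 =470
r55=110111 pc5: +32 =502
r56=111000 pc3: +8 =510
r57=111001 pc4: +16 =526
r58=111010 pc4: +16 =542
r59=111011 pc5: +32 =574
r60=111100 pc4: +16 =590
r61=111101 pc5: +32 =622
r62=111110 pc5: +32 =654
r63=111111 pc6: +64 =718
r64=1000000 pc1: +2 =720
r65=1000001 pc2: +4 =724
r66=1000010 pc2: +4 =728
r67=1000011 pc3: +8 =736
r68=1000100 pc2: +4 =740
r69=1000101 pc3: +8 =748
r70=1000110 pc3: +8 =756
r71=1000111 pc4: +16 =772
r72=1001000 pc2: +4 =776
r73=1001001 pc3: +8 =784
r74=1001010 pc3: +8 =792
r75=1001011 pc4: +16 =808
r76=1001100 pc3: +8 =816
r77=1001101 pc4: +16 =832
r78=1001110 pc4: +16 =848
r79=1001111 pc5: +32 =880
r80=1010000 pc2: +4 =884
r81=1010001 pc3: +8 =892
r82=1010010 pc3: +8 =900
r83=1010011 pc4: +16 =916
r84=1010100 pc3: +8 =924
r85=1010101 pc4: +16 =940
r86=1010110 pc4: +16 =956
r87=1010111 pc5: +32 =988

Answer: 988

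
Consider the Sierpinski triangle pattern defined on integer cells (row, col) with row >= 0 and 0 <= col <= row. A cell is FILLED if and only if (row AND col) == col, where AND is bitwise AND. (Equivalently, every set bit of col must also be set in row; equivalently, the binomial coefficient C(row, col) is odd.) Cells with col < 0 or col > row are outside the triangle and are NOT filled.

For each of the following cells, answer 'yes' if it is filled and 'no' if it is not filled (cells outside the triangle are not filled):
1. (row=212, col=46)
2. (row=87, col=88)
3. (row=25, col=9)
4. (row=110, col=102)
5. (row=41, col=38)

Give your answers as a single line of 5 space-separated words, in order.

Answer: no no yes yes no

Derivation:
(212,46): row=0b11010100, col=0b101110, row AND col = 0b100 = 4; 4 != 46 -> empty
(87,88): col outside [0, 87] -> not filled
(25,9): row=0b11001, col=0b1001, row AND col = 0b1001 = 9; 9 == 9 -> filled
(110,102): row=0b1101110, col=0b1100110, row AND col = 0b1100110 = 102; 102 == 102 -> filled
(41,38): row=0b101001, col=0b100110, row AND col = 0b100000 = 32; 32 != 38 -> empty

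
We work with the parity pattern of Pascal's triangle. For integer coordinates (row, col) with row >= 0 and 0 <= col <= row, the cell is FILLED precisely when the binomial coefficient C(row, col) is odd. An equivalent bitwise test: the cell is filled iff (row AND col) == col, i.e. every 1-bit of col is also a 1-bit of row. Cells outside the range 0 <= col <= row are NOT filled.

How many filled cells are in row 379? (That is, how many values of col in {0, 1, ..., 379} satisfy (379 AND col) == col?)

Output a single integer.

379 in binary = 101111011
popcount(379) = number of 1-bits in 101111011 = 7
A col c satisfies (379 AND c) == c iff every set bit of c is also set in 379; each of the 7 set bits of 379 can independently be on or off in c.
count = 2^7 = 128

Answer: 128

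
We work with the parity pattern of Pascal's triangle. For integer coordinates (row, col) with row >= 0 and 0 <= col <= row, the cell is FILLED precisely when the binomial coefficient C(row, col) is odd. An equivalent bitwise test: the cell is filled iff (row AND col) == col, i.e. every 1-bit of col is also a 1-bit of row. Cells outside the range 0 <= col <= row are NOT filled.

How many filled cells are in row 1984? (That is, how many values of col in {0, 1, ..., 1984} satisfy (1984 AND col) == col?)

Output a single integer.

1984 in binary = 11111000000
popcount(1984) = number of 1-bits in 11111000000 = 5
A col c satisfies (1984 AND c) == c iff every set bit of c is also set in 1984; each of the 5 set bits of 1984 can independently be on or off in c.
count = 2^5 = 32

Answer: 32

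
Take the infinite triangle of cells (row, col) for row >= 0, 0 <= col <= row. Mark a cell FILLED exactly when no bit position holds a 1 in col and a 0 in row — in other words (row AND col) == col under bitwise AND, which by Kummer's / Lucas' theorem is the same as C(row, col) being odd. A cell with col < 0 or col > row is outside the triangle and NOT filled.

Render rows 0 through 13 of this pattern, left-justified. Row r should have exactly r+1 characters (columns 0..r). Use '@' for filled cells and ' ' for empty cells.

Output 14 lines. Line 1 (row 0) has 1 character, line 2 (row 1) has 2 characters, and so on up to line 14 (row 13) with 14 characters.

r0=0: @
r1=1: @@
r2=10: @ @
r3=11: @@@@
r4=100: @   @
r5=101: @@  @@
r6=110: @ @ @ @
r7=111: @@@@@@@@
r8=1000: @       @
r9=1001: @@      @@
r10=1010: @ @     @ @
r11=1011: @@@@    @@@@
r12=1100: @   @   @   @
r13=1101: @@  @@  @@  @@

Answer: @
@@
@ @
@@@@
@   @
@@  @@
@ @ @ @
@@@@@@@@
@       @
@@      @@
@ @     @ @
@@@@    @@@@
@   @   @   @
@@  @@  @@  @@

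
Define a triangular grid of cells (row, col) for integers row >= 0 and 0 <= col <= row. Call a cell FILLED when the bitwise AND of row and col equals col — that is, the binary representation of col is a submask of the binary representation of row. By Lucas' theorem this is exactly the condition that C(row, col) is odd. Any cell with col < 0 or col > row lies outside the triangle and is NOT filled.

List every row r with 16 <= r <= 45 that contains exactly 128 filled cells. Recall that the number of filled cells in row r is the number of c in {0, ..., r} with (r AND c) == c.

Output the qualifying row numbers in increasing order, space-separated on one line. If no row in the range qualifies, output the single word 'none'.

Answer: none

Derivation:
Row r has 2^popcount(r) filled cells, so we need popcount(r) = log2(128) = 7.
Scan r = 16..45 and keep those with exactly 7 one-bits:
r=16=10000 popcount=1 -> skip
r=17=10001 popcount=2 -> skip
r=18=10010 popcount=2 -> skip
r=19=10011 popcount=3 -> skip
r=20=10100 popcount=2 -> skip
r=21=10101 popcount=3 -> skip
r=22=10110 popcount=3 -> skip
r=23=10111 popcount=4 -> skip
r=24=11000 popcount=2 -> skip
r=25=11001 popcount=3 -> skip
r=26=11010 popcount=3 -> skip
r=27=11011 popcount=4 -> skip
r=28=11100 popcount=3 -> skip
r=29=11101 popcount=4 -> skip
r=30=11110 popcount=4 -> skip
r=31=11111 popcount=5 -> skip
r=32=100000 popcount=1 -> skip
r=33=100001 popcount=2 -> skip
r=34=100010 popcount=2 -> skip
r=35=100011 popcount=3 -> skip
r=36=100100 popcount=2 -> skip
r=37=100101 popcount=3 -> skip
r=38=100110 popcount=3 -> skip
r=39=100111 popcount=4 -> skip
r=40=101000 popcount=2 -> skip
r=41=101001 popcount=3 -> skip
r=42=101010 popcount=3 -> skip
r=43=101011 popcount=4 -> skip
r=44=101100 popcount=3 -> skip
r=45=101101 popcount=4 -> skip
Kept rows: none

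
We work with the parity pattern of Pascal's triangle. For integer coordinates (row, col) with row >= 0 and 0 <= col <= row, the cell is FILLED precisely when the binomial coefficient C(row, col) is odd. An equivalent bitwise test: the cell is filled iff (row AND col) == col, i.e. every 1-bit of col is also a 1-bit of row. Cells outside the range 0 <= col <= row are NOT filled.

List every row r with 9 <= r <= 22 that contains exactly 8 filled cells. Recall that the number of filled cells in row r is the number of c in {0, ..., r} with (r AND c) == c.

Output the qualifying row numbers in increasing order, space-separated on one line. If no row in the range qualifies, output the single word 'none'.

Answer: 11 13 14 19 21 22

Derivation:
Row r has 2^popcount(r) filled cells, so we need popcount(r) = log2(8) = 3.
Scan r = 9..22 and keep those with exactly 3 one-bits:
r=9=1001 popcount=2 -> skip
r=10=1010 popcount=2 -> skip
r=11=1011 popcount=3 -> KEEP
r=12=1100 popcount=2 -> skip
r=13=1101 popcount=3 -> KEEP
r=14=1110 popcount=3 -> KEEP
r=15=1111 popcount=4 -> skip
r=16=10000 popcount=1 -> skip
r=17=10001 popcount=2 -> skip
r=18=10010 popcount=2 -> skip
r=19=10011 popcount=3 -> KEEP
r=20=10100 popcount=2 -> skip
r=21=10101 popcount=3 -> KEEP
r=22=10110 popcount=3 -> KEEP
Kept rows: 11 13 14 19 21 22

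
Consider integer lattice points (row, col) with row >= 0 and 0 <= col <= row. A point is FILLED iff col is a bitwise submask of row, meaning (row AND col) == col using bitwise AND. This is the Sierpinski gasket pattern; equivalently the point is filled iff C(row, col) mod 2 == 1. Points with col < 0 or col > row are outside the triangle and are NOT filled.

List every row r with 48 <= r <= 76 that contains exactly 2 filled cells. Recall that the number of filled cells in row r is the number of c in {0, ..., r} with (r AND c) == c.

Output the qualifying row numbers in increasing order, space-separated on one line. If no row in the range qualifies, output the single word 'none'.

Answer: 64

Derivation:
Row r has 2^popcount(r) filled cells, so we need popcount(r) = log2(2) = 1.
Scan r = 48..76 and keep those with exactly 1 one-bits:
r=48=110000 popcount=2 -> skip
r=49=110001 popcount=3 -> skip
r=50=110010 popcount=3 -> skip
r=51=110011 popcount=4 -> skip
r=52=110100 popcount=3 -> skip
r=53=110101 popcount=4 -> skip
r=54=110110 popcount=4 -> skip
r=55=110111 popcount=5 -> skip
r=56=111000 popcount=3 -> skip
r=57=111001 popcount=4 -> skip
r=58=111010 popcount=4 -> skip
r=59=111011 popcount=5 -> skip
r=60=111100 popcount=4 -> skip
r=61=111101 popcount=5 -> skip
r=62=111110 popcount=5 -> skip
r=63=111111 popcount=6 -> skip
r=64=1000000 popcount=1 -> KEEP
r=65=1000001 popcount=2 -> skip
r=66=1000010 popcount=2 -> skip
r=67=1000011 popcount=3 -> skip
r=68=1000100 popcount=2 -> skip
r=69=1000101 popcount=3 -> skip
r=70=1000110 popcount=3 -> skip
r=71=1000111 popcount=4 -> skip
r=72=1001000 popcount=2 -> skip
r=73=1001001 popcount=3 -> skip
r=74=1001010 popcount=3 -> skip
r=75=1001011 popcount=4 -> skip
r=76=1001100 popcount=3 -> skip
Kept rows: 64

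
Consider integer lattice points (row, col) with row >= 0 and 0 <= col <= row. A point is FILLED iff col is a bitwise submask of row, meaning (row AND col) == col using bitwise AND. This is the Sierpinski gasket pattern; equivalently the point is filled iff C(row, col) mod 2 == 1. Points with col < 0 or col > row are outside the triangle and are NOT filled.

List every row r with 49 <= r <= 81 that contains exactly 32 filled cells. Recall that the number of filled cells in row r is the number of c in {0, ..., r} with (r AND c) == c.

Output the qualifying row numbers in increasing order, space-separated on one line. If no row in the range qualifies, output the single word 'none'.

Row r has 2^popcount(r) filled cells, so we need popcount(r) = log2(32) = 5.
Scan r = 49..81 and keep those with exactly 5 one-bits:
r=49=110001 popcount=3 -> skip
r=50=110010 popcount=3 -> skip
r=51=110011 popcount=4 -> skip
r=52=110100 popcount=3 -> skip
r=53=110101 popcount=4 -> skip
r=54=110110 popcount=4 -> skip
r=55=110111 popcount=5 -> KEEP
r=56=111000 popcount=3 -> skip
r=57=111001 popcount=4 -> skip
r=58=111010 popcount=4 -> skip
r=59=111011 popcount=5 -> KEEP
r=60=111100 popcount=4 -> skip
r=61=111101 popcount=5 -> KEEP
r=62=111110 popcount=5 -> KEEP
r=63=111111 popcount=6 -> skip
r=64=1000000 popcount=1 -> skip
r=65=1000001 popcount=2 -> skip
r=66=1000010 popcount=2 -> skip
r=67=1000011 popcount=3 -> skip
r=68=1000100 popcount=2 -> skip
r=69=1000101 popcount=3 -> skip
r=70=1000110 popcount=3 -> skip
r=71=1000111 popcount=4 -> skip
r=72=1001000 popcount=2 -> skip
r=73=1001001 popcount=3 -> skip
r=74=1001010 popcount=3 -> skip
r=75=1001011 popcount=4 -> skip
r=76=1001100 popcount=3 -> skip
r=77=1001101 popcount=4 -> skip
r=78=1001110 popcount=4 -> skip
r=79=1001111 popcount=5 -> KEEP
r=80=1010000 popcount=2 -> skip
r=81=1010001 popcount=3 -> skip
Kept rows: 55 59 61 62 79

Answer: 55 59 61 62 79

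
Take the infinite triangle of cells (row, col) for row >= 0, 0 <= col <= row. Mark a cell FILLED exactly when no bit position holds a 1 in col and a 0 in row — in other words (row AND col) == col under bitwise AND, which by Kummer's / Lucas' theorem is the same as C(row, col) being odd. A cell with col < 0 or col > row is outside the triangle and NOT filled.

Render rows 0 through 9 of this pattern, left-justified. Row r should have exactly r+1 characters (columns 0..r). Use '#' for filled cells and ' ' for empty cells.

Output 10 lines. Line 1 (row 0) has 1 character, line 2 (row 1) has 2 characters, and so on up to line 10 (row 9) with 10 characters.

r0=0: #
r1=1: ##
r2=10: # #
r3=11: ####
r4=100: #   #
r5=101: ##  ##
r6=110: # # # #
r7=111: ########
r8=1000: #       #
r9=1001: ##      ##

Answer: #
##
# #
####
#   #
##  ##
# # # #
########
#       #
##      ##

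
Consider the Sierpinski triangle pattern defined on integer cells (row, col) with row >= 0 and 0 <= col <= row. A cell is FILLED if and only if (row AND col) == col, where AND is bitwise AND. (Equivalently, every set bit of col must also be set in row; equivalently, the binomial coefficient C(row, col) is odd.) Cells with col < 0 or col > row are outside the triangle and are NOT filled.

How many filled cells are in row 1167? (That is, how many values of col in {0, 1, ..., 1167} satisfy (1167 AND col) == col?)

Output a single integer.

1167 in binary = 10010001111
popcount(1167) = number of 1-bits in 10010001111 = 6
A col c satisfies (1167 AND c) == c iff every set bit of c is also set in 1167; each of the 6 set bits of 1167 can independently be on or off in c.
count = 2^6 = 64

Answer: 64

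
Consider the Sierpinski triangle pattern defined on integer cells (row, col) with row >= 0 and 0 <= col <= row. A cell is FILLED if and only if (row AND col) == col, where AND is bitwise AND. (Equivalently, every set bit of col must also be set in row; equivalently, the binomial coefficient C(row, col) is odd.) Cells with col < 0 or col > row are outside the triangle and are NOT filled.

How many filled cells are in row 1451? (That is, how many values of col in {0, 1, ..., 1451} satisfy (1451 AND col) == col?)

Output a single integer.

1451 in binary = 10110101011
popcount(1451) = number of 1-bits in 10110101011 = 7
A col c satisfies (1451 AND c) == c iff every set bit of c is also set in 1451; each of the 7 set bits of 1451 can independently be on or off in c.
count = 2^7 = 128

Answer: 128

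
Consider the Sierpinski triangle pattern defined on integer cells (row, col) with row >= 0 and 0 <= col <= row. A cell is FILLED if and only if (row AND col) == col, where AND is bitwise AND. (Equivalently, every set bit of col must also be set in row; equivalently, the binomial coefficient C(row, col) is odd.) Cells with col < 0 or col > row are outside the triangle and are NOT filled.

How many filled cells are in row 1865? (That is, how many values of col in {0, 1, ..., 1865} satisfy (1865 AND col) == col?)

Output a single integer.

1865 in binary = 11101001001
popcount(1865) = number of 1-bits in 11101001001 = 6
A col c satisfies (1865 AND c) == c iff every set bit of c is also set in 1865; each of the 6 set bits of 1865 can independently be on or off in c.
count = 2^6 = 64

Answer: 64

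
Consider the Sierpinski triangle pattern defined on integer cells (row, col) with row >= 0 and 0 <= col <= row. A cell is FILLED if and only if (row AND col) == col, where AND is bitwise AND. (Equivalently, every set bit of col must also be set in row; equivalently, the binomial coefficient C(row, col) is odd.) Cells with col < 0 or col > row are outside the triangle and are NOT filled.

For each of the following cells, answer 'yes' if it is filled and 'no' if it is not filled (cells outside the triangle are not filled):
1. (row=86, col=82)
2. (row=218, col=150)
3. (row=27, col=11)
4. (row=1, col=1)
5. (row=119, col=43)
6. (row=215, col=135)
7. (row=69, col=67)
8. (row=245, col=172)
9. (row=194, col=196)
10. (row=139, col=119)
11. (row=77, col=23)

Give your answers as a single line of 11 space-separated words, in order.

Answer: yes no yes yes no yes no no no no no

Derivation:
(86,82): row=0b1010110, col=0b1010010, row AND col = 0b1010010 = 82; 82 == 82 -> filled
(218,150): row=0b11011010, col=0b10010110, row AND col = 0b10010010 = 146; 146 != 150 -> empty
(27,11): row=0b11011, col=0b1011, row AND col = 0b1011 = 11; 11 == 11 -> filled
(1,1): row=0b1, col=0b1, row AND col = 0b1 = 1; 1 == 1 -> filled
(119,43): row=0b1110111, col=0b101011, row AND col = 0b100011 = 35; 35 != 43 -> empty
(215,135): row=0b11010111, col=0b10000111, row AND col = 0b10000111 = 135; 135 == 135 -> filled
(69,67): row=0b1000101, col=0b1000011, row AND col = 0b1000001 = 65; 65 != 67 -> empty
(245,172): row=0b11110101, col=0b10101100, row AND col = 0b10100100 = 164; 164 != 172 -> empty
(194,196): col outside [0, 194] -> not filled
(139,119): row=0b10001011, col=0b1110111, row AND col = 0b11 = 3; 3 != 119 -> empty
(77,23): row=0b1001101, col=0b10111, row AND col = 0b101 = 5; 5 != 23 -> empty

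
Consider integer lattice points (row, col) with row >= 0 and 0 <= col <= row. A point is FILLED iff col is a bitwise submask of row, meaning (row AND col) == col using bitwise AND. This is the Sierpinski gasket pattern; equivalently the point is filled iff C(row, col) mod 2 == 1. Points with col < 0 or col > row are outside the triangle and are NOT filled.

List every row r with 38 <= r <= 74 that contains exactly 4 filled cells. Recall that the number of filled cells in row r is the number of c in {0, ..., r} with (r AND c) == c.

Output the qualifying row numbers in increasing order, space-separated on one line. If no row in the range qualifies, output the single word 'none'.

Row r has 2^popcount(r) filled cells, so we need popcount(r) = log2(4) = 2.
Scan r = 38..74 and keep those with exactly 2 one-bits:
r=38=100110 popcount=3 -> skip
r=39=100111 popcount=4 -> skip
r=40=101000 popcount=2 -> KEEP
r=41=101001 popcount=3 -> skip
r=42=101010 popcount=3 -> skip
r=43=101011 popcount=4 -> skip
r=44=101100 popcount=3 -> skip
r=45=101101 popcount=4 -> skip
r=46=101110 popcount=4 -> skip
r=47=101111 popcount=5 -> skip
r=48=110000 popcount=2 -> KEEP
r=49=110001 popcount=3 -> skip
r=50=110010 popcount=3 -> skip
r=51=110011 popcount=4 -> skip
r=52=110100 popcount=3 -> skip
r=53=110101 popcount=4 -> skip
r=54=110110 popcount=4 -> skip
r=55=110111 popcount=5 -> skip
r=56=111000 popcount=3 -> skip
r=57=111001 popcount=4 -> skip
r=58=111010 popcount=4 -> skip
r=59=111011 popcount=5 -> skip
r=60=111100 popcount=4 -> skip
r=61=111101 popcount=5 -> skip
r=62=111110 popcount=5 -> skip
r=63=111111 popcount=6 -> skip
r=64=1000000 popcount=1 -> skip
r=65=1000001 popcount=2 -> KEEP
r=66=1000010 popcount=2 -> KEEP
r=67=1000011 popcount=3 -> skip
r=68=1000100 popcount=2 -> KEEP
r=69=1000101 popcount=3 -> skip
r=70=1000110 popcount=3 -> skip
r=71=1000111 popcount=4 -> skip
r=72=1001000 popcount=2 -> KEEP
r=73=1001001 popcount=3 -> skip
r=74=1001010 popcount=3 -> skip
Kept rows: 40 48 65 66 68 72

Answer: 40 48 65 66 68 72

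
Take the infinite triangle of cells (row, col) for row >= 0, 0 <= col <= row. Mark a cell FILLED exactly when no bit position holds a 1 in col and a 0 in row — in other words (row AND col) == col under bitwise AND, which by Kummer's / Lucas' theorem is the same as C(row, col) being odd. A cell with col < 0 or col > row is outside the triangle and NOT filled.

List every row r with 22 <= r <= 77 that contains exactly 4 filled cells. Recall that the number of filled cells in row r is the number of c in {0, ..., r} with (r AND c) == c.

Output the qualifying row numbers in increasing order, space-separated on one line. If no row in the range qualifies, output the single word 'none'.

Answer: 24 33 34 36 40 48 65 66 68 72

Derivation:
Row r has 2^popcount(r) filled cells, so we need popcount(r) = log2(4) = 2.
Scan r = 22..77 and keep those with exactly 2 one-bits:
r=22=10110 popcount=3 -> skip
r=23=10111 popcount=4 -> skip
r=24=11000 popcount=2 -> KEEP
r=25=11001 popcount=3 -> skip
r=26=11010 popcount=3 -> skip
r=27=11011 popcount=4 -> skip
r=28=11100 popcount=3 -> skip
r=29=11101 popcount=4 -> skip
r=30=11110 popcount=4 -> skip
r=31=11111 popcount=5 -> skip
r=32=100000 popcount=1 -> skip
r=33=100001 popcount=2 -> KEEP
r=34=100010 popcount=2 -> KEEP
r=35=100011 popcount=3 -> skip
r=36=100100 popcount=2 -> KEEP
r=37=100101 popcount=3 -> skip
r=38=100110 popcount=3 -> skip
r=39=100111 popcount=4 -> skip
r=40=101000 popcount=2 -> KEEP
r=41=101001 popcount=3 -> skip
r=42=101010 popcount=3 -> skip
r=43=101011 popcount=4 -> skip
r=44=101100 popcount=3 -> skip
r=45=101101 popcount=4 -> skip
r=46=101110 popcount=4 -> skip
r=47=101111 popcount=5 -> skip
r=48=110000 popcount=2 -> KEEP
r=49=110001 popcount=3 -> skip
r=50=110010 popcount=3 -> skip
r=51=110011 popcount=4 -> skip
r=52=110100 popcount=3 -> skip
r=53=110101 popcount=4 -> skip
r=54=110110 popcount=4 -> skip
r=55=110111 popcount=5 -> skip
r=56=111000 popcount=3 -> skip
r=57=111001 popcount=4 -> skip
r=58=111010 popcount=4 -> skip
r=59=111011 popcount=5 -> skip
r=60=111100 popcount=4 -> skip
r=61=111101 popcount=5 -> skip
r=62=111110 popcount=5 -> skip
r=63=111111 popcount=6 -> skip
r=64=1000000 popcount=1 -> skip
r=65=1000001 popcount=2 -> KEEP
r=66=1000010 popcount=2 -> KEEP
r=67=1000011 popcount=3 -> skip
r=68=1000100 popcount=2 -> KEEP
r=69=1000101 popcount=3 -> skip
r=70=1000110 popcount=3 -> skip
r=71=1000111 popcount=4 -> skip
r=72=1001000 popcount=2 -> KEEP
r=73=1001001 popcount=3 -> skip
r=74=1001010 popcount=3 -> skip
r=75=1001011 popcount=4 -> skip
r=76=1001100 popcount=3 -> skip
r=77=1001101 popcount=4 -> skip
Kept rows: 24 33 34 36 40 48 65 66 68 72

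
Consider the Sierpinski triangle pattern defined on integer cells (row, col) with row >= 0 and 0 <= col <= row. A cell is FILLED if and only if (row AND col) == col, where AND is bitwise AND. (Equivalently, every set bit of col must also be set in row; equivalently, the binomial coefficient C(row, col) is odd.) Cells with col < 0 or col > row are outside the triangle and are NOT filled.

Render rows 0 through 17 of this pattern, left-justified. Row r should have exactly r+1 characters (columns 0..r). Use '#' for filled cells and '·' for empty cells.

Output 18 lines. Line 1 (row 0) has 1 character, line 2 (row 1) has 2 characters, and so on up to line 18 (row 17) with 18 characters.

Answer: #
##
#·#
####
#···#
##··##
#·#·#·#
########
#·······#
##······##
#·#·····#·#
####····####
#···#···#···#
##··##··##··##
#·#·#·#·#·#·#·#
################
#···············#
##··············##

Derivation:
r0=0: #
r1=1: ##
r2=10: #·#
r3=11: ####
r4=100: #···#
r5=101: ##··##
r6=110: #·#·#·#
r7=111: ########
r8=1000: #·······#
r9=1001: ##······##
r10=1010: #·#·····#·#
r11=1011: ####····####
r12=1100: #···#···#···#
r13=1101: ##··##··##··##
r14=1110: #·#·#·#·#·#·#·#
r15=1111: ################
r16=10000: #···············#
r17=10001: ##··············##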